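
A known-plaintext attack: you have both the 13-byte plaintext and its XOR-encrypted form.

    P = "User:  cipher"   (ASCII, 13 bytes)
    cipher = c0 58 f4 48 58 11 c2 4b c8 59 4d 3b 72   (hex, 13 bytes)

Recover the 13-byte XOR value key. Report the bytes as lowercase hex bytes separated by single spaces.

95 2b 91 3a 62 31 e2 28 a1 29 25 5e 00

Since cipher = P ⊕ key, XORing both sides with P gives key = P ⊕ cipher.
byte 0: 55 ^ c0 = 95
byte 1: 73 ^ 58 = 2b
byte 2: 65 ^ f4 = 91
byte 3: 72 ^ 48 = 3a
byte 4: 3a ^ 58 = 62
byte 5: 20 ^ 11 = 31
byte 6: 20 ^ c2 = e2
byte 7: 63 ^ 4b = 28
byte 8: 69 ^ c8 = a1
byte 9: 70 ^ 59 = 29
byte 10: 68 ^ 4d = 25
byte 11: 65 ^ 3b = 5e
byte 12: 72 ^ 72 = 00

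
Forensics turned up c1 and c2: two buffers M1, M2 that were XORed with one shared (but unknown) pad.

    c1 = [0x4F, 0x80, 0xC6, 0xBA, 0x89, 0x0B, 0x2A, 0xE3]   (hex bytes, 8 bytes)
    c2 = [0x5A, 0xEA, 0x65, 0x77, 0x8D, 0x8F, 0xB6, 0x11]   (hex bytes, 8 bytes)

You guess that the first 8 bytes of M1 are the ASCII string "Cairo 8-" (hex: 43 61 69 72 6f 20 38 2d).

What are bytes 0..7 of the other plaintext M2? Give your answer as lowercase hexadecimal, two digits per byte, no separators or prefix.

560bcabf6ba4a4df

First, c1 ⊕ c2 = (M1 ⊕ K) ⊕ (M2 ⊕ K) = M1 ⊕ M2, so the key drops out. Then M2 = (M1 ⊕ M2) ⊕ M1 over the first 8 bytes.
byte 0: (4f XOR 5a) XOR 43 = 15 XOR 43 = 56
byte 1: (80 XOR ea) XOR 61 = 6a XOR 61 = 0b
byte 2: (c6 XOR 65) XOR 69 = a3 XOR 69 = ca
byte 3: (ba XOR 77) XOR 72 = cd XOR 72 = bf
byte 4: (89 XOR 8d) XOR 6f = 04 XOR 6f = 6b
byte 5: (0b XOR 8f) XOR 20 = 84 XOR 20 = a4
byte 6: (2a XOR b6) XOR 38 = 9c XOR 38 = a4
byte 7: (e3 XOR 11) XOR 2d = f2 XOR 2d = df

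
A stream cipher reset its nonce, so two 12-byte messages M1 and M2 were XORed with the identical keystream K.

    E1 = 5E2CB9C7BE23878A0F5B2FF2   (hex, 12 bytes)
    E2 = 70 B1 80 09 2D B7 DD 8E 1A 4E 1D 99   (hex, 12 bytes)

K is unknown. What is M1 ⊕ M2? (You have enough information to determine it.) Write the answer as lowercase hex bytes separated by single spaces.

E1 ⊕ E2 = (M1 ⊕ K) ⊕ (M2 ⊕ K) = M1 ⊕ M2 — the shared key cancels under XOR.
5e ^ 70 = 2e
2c ^ b1 = 9d
b9 ^ 80 = 39
c7 ^ 09 = ce
be ^ 2d = 93
23 ^ b7 = 94
87 ^ dd = 5a
8a ^ 8e = 04
0f ^ 1a = 15
5b ^ 4e = 15
2f ^ 1d = 32
f2 ^ 99 = 6b

2e 9d 39 ce 93 94 5a 04 15 15 32 6b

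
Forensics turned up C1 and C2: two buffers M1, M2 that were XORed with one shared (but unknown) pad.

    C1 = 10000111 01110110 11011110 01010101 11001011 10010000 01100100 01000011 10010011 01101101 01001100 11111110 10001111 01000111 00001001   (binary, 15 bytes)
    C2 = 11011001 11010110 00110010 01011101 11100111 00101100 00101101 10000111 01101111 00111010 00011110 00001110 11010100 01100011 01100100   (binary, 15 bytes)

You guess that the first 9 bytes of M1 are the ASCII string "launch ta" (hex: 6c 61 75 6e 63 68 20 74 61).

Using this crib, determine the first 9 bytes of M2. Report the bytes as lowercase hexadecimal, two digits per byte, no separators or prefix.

32c199664fd469b09d

First, C1 ⊕ C2 = (M1 ⊕ K) ⊕ (M2 ⊕ K) = M1 ⊕ M2, so the key drops out. Then M2 = (M1 ⊕ M2) ⊕ M1 over the first 9 bytes.
byte 0: (87 XOR d9) XOR 6c = 5e XOR 6c = 32
byte 1: (76 XOR d6) XOR 61 = a0 XOR 61 = c1
byte 2: (de XOR 32) XOR 75 = ec XOR 75 = 99
byte 3: (55 XOR 5d) XOR 6e = 08 XOR 6e = 66
byte 4: (cb XOR e7) XOR 63 = 2c XOR 63 = 4f
byte 5: (90 XOR 2c) XOR 68 = bc XOR 68 = d4
byte 6: (64 XOR 2d) XOR 20 = 49 XOR 20 = 69
byte 7: (43 XOR 87) XOR 74 = c4 XOR 74 = b0
byte 8: (93 XOR 6f) XOR 61 = fc XOR 61 = 9d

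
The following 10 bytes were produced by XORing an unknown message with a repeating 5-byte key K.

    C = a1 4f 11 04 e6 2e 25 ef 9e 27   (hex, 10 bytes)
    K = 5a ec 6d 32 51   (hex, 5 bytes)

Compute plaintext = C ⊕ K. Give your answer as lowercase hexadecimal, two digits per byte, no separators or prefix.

The 5-byte key repeats, so the effective keystream is 5a ec 6d 32 51 5a ec 6d 32 51.
byte 0: a1 ⊕ 5a = fb
byte 1: 4f ⊕ ec = a3
byte 2: 11 ⊕ 6d = 7c
byte 3: 04 ⊕ 32 = 36
byte 4: e6 ⊕ 51 = b7
byte 5: 2e ⊕ 5a = 74
byte 6: 25 ⊕ ec = c9
byte 7: ef ⊕ 6d = 82
byte 8: 9e ⊕ 32 = ac
byte 9: 27 ⊕ 51 = 76

fba37c36b774c982ac76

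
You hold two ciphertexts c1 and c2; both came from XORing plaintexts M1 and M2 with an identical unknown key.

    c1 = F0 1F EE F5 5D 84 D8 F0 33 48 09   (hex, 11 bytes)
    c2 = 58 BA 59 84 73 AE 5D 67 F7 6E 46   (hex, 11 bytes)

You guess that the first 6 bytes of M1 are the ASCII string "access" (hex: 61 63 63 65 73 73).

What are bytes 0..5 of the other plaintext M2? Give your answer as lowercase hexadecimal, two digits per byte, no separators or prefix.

First, c1 ⊕ c2 = (M1 ⊕ K) ⊕ (M2 ⊕ K) = M1 ⊕ M2, so the key drops out. Then M2 = (M1 ⊕ M2) ⊕ M1 over the first 6 bytes.
byte 0: (f0 ⊕ 58) ⊕ 61 = a8 ⊕ 61 = c9
byte 1: (1f ⊕ ba) ⊕ 63 = a5 ⊕ 63 = c6
byte 2: (ee ⊕ 59) ⊕ 63 = b7 ⊕ 63 = d4
byte 3: (f5 ⊕ 84) ⊕ 65 = 71 ⊕ 65 = 14
byte 4: (5d ⊕ 73) ⊕ 73 = 2e ⊕ 73 = 5d
byte 5: (84 ⊕ ae) ⊕ 73 = 2a ⊕ 73 = 59

c9c6d4145d59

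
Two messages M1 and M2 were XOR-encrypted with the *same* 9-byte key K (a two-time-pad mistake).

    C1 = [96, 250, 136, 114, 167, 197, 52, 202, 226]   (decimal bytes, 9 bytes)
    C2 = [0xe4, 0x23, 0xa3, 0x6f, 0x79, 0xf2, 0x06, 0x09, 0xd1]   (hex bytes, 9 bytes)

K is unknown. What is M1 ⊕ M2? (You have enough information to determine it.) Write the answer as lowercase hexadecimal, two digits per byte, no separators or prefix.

C1 ⊕ C2 = (M1 ⊕ K) ⊕ (M2 ⊕ K) = M1 ⊕ M2 — the shared key cancels under XOR.
byte 0: 60 ^ e4 = 84
byte 1: fa ^ 23 = d9
byte 2: 88 ^ a3 = 2b
byte 3: 72 ^ 6f = 1d
byte 4: a7 ^ 79 = de
byte 5: c5 ^ f2 = 37
byte 6: 34 ^ 06 = 32
byte 7: ca ^ 09 = c3
byte 8: e2 ^ d1 = 33

84d92b1dde3732c333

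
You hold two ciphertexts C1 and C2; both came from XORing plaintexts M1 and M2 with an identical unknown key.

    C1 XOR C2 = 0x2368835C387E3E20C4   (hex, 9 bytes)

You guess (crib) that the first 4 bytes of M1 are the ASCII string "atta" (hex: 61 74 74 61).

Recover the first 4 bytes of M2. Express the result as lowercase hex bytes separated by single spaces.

42 1c f7 3d

Since C1 ⊕ C2 = M1 ⊕ M2, XORing with the guessed M1 bytes yields the corresponding M2 bytes: M2 = (C1 ⊕ C2) ⊕ M1.
00100011 xor 01100001 = 01000010
01101000 xor 01110100 = 00011100
10000011 xor 01110100 = 11110111
01011100 xor 01100001 = 00111101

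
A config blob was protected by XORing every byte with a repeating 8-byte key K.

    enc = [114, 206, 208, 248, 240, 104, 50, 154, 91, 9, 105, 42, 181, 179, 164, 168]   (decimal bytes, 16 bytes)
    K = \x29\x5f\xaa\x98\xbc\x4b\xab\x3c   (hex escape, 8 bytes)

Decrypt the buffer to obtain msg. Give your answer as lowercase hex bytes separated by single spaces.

5b 91 7a 60 4c 23 99 a6 72 56 c3 b2 09 f8 0f 94

The 8-byte key repeats, so the effective keystream is 29 5f aa 98 bc 4b ab 3c 29 5f aa 98 bc 4b ab 3c.
byte 0: 72 xor 29 = 5b
byte 1: ce xor 5f = 91
byte 2: d0 xor aa = 7a
byte 3: f8 xor 98 = 60
byte 4: f0 xor bc = 4c
byte 5: 68 xor 4b = 23
byte 6: 32 xor ab = 99
byte 7: 9a xor 3c = a6
byte 8: 5b xor 29 = 72
byte 9: 09 xor 5f = 56
byte 10: 69 xor aa = c3
byte 11: 2a xor 98 = b2
byte 12: b5 xor bc = 09
byte 13: b3 xor 4b = f8
byte 14: a4 xor ab = 0f
byte 15: a8 xor 3c = 94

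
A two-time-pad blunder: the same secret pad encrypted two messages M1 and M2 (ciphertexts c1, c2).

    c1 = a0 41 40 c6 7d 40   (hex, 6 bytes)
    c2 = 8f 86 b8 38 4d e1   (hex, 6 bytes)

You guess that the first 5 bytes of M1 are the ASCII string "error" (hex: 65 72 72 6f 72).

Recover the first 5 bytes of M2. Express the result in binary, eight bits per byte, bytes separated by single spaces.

01001010 10110101 10001010 10010001 01000010

First, c1 ⊕ c2 = (M1 ⊕ K) ⊕ (M2 ⊕ K) = M1 ⊕ M2, so the key drops out. Then M2 = (M1 ⊕ M2) ⊕ M1 over the first 5 bytes.
byte 0: (a0 ⊕ 8f) ⊕ 65 = 2f ⊕ 65 = 4a
byte 1: (41 ⊕ 86) ⊕ 72 = c7 ⊕ 72 = b5
byte 2: (40 ⊕ b8) ⊕ 72 = f8 ⊕ 72 = 8a
byte 3: (c6 ⊕ 38) ⊕ 6f = fe ⊕ 6f = 91
byte 4: (7d ⊕ 4d) ⊕ 72 = 30 ⊕ 72 = 42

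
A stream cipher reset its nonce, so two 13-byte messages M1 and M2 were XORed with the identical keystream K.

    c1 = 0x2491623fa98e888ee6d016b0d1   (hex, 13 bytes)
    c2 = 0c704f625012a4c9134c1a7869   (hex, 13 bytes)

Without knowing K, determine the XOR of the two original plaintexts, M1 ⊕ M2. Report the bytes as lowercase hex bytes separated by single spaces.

c1 ⊕ c2 = (M1 ⊕ K) ⊕ (M2 ⊕ K) = M1 ⊕ M2 — the shared key cancels under XOR.
byte 0: 24 xor 0c = 28
byte 1: 91 xor 70 = e1
byte 2: 62 xor 4f = 2d
byte 3: 3f xor 62 = 5d
byte 4: a9 xor 50 = f9
byte 5: 8e xor 12 = 9c
byte 6: 88 xor a4 = 2c
byte 7: 8e xor c9 = 47
byte 8: e6 xor 13 = f5
byte 9: d0 xor 4c = 9c
byte 10: 16 xor 1a = 0c
byte 11: b0 xor 78 = c8
byte 12: d1 xor 69 = b8

28 e1 2d 5d f9 9c 2c 47 f5 9c 0c c8 b8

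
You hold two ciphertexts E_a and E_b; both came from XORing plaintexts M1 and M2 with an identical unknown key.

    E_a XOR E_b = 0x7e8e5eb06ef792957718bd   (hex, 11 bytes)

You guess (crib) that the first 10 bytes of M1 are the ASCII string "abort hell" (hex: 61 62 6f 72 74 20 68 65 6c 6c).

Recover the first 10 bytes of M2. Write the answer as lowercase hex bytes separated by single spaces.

Since E_a ⊕ E_b = M1 ⊕ M2, XORing with the guessed M1 bytes yields the corresponding M2 bytes: M2 = (E_a ⊕ E_b) ⊕ M1.
byte 0: 7e xor 61 = 1f
byte 1: 8e xor 62 = ec
byte 2: 5e xor 6f = 31
byte 3: b0 xor 72 = c2
byte 4: 6e xor 74 = 1a
byte 5: f7 xor 20 = d7
byte 6: 92 xor 68 = fa
byte 7: 95 xor 65 = f0
byte 8: 77 xor 6c = 1b
byte 9: 18 xor 6c = 74

1f ec 31 c2 1a d7 fa f0 1b 74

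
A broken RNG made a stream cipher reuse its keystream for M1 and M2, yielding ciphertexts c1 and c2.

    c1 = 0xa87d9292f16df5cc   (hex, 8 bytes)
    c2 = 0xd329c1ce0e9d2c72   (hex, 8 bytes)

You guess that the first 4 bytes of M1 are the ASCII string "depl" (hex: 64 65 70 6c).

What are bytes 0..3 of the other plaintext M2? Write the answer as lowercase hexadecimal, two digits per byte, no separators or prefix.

First, c1 ⊕ c2 = (M1 ⊕ K) ⊕ (M2 ⊕ K) = M1 ⊕ M2, so the key drops out. Then M2 = (M1 ⊕ M2) ⊕ M1 over the first 4 bytes.
byte 0: (a8 ⊕ d3) ⊕ 64 = 7b ⊕ 64 = 1f
byte 1: (7d ⊕ 29) ⊕ 65 = 54 ⊕ 65 = 31
byte 2: (92 ⊕ c1) ⊕ 70 = 53 ⊕ 70 = 23
byte 3: (92 ⊕ ce) ⊕ 6c = 5c ⊕ 6c = 30

1f312330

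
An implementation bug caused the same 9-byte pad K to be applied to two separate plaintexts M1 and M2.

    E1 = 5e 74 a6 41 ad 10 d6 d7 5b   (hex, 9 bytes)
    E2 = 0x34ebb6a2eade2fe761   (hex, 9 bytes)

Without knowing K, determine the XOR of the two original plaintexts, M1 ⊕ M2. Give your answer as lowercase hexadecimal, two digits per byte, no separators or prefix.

6a9f10e347cef9303a

E1 ⊕ E2 = (M1 ⊕ K) ⊕ (M2 ⊕ K) = M1 ⊕ M2 — the shared key cancels under XOR.
byte 0: 5e xor 34 = 6a
byte 1: 74 xor eb = 9f
byte 2: a6 xor b6 = 10
byte 3: 41 xor a2 = e3
byte 4: ad xor ea = 47
byte 5: 10 xor de = ce
byte 6: d6 xor 2f = f9
byte 7: d7 xor e7 = 30
byte 8: 5b xor 61 = 3a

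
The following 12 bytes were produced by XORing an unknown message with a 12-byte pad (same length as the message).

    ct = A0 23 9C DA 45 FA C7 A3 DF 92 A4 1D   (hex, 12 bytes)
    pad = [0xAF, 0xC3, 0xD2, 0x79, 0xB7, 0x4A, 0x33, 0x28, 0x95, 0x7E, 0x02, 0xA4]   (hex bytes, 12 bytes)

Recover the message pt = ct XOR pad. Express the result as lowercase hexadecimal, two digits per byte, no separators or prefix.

0fe04ea3f2b0f48b4aeca6b9

a0 ^ af = 0f
23 ^ c3 = e0
9c ^ d2 = 4e
da ^ 79 = a3
45 ^ b7 = f2
fa ^ 4a = b0
c7 ^ 33 = f4
a3 ^ 28 = 8b
df ^ 95 = 4a
92 ^ 7e = ec
a4 ^ 02 = a6
1d ^ a4 = b9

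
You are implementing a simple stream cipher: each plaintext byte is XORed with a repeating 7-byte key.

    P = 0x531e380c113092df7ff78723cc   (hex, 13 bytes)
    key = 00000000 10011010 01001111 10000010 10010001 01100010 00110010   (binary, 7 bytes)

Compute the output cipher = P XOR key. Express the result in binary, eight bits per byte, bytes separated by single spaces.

01010011 10000100 01110111 10001110 10000000 01010010 10100000 11011111 11100101 10111000 00000101 10110010 10101110

The 7-byte key repeats, so the effective keystream is 00 9a 4f 82 91 62 32 00 9a 4f 82 91 62.
byte 0: 01010011 xor 00000000 = 01010011
byte 1: 00011110 xor 10011010 = 10000100
byte 2: 00111000 xor 01001111 = 01110111
byte 3: 00001100 xor 10000010 = 10001110
byte 4: 00010001 xor 10010001 = 10000000
byte 5: 00110000 xor 01100010 = 01010010
byte 6: 10010010 xor 00110010 = 10100000
byte 7: 11011111 xor 00000000 = 11011111
byte 8: 01111111 xor 10011010 = 11100101
byte 9: 11110111 xor 01001111 = 10111000
byte 10: 10000111 xor 10000010 = 00000101
byte 11: 00100011 xor 10010001 = 10110010
byte 12: 11001100 xor 01100010 = 10101110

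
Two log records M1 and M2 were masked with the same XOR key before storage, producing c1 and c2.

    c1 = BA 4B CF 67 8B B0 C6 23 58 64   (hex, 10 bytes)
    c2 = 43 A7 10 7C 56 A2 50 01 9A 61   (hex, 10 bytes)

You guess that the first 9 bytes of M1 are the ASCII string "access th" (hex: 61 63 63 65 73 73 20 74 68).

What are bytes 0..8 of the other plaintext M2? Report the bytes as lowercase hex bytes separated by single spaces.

98 8f bc 7e ae 61 b6 56 aa

First, c1 ⊕ c2 = (M1 ⊕ K) ⊕ (M2 ⊕ K) = M1 ⊕ M2, so the key drops out. Then M2 = (M1 ⊕ M2) ⊕ M1 over the first 9 bytes.
byte 0: (ba ^ 43) ^ 61 = f9 ^ 61 = 98
byte 1: (4b ^ a7) ^ 63 = ec ^ 63 = 8f
byte 2: (cf ^ 10) ^ 63 = df ^ 63 = bc
byte 3: (67 ^ 7c) ^ 65 = 1b ^ 65 = 7e
byte 4: (8b ^ 56) ^ 73 = dd ^ 73 = ae
byte 5: (b0 ^ a2) ^ 73 = 12 ^ 73 = 61
byte 6: (c6 ^ 50) ^ 20 = 96 ^ 20 = b6
byte 7: (23 ^ 01) ^ 74 = 22 ^ 74 = 56
byte 8: (58 ^ 9a) ^ 68 = c2 ^ 68 = aa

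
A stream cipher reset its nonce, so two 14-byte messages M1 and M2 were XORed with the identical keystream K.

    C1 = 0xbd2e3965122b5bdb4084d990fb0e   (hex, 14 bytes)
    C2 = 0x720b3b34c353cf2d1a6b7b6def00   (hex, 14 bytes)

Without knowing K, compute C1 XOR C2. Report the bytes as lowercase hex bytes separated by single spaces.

cf 25 02 51 d1 78 94 f6 5a ef a2 fd 14 0e

C1 ⊕ C2 = (M1 ⊕ K) ⊕ (M2 ⊕ K) = M1 ⊕ M2 — the shared key cancels under XOR.
bd xor 72 = cf
2e xor 0b = 25
39 xor 3b = 02
65 xor 34 = 51
12 xor c3 = d1
2b xor 53 = 78
5b xor cf = 94
db xor 2d = f6
40 xor 1a = 5a
84 xor 6b = ef
d9 xor 7b = a2
90 xor 6d = fd
fb xor ef = 14
0e xor 00 = 0e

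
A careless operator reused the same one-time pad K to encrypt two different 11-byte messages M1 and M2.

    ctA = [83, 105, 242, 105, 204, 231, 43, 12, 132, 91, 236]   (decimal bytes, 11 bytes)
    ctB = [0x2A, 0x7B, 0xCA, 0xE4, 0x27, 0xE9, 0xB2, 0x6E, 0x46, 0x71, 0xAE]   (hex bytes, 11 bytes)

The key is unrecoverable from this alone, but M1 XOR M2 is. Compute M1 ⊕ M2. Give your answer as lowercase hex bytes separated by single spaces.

ctA ⊕ ctB = (M1 ⊕ K) ⊕ (M2 ⊕ K) = M1 ⊕ M2 — the shared key cancels under XOR.
53 xor 2a = 79
69 xor 7b = 12
f2 xor ca = 38
69 xor e4 = 8d
cc xor 27 = eb
e7 xor e9 = 0e
2b xor b2 = 99
0c xor 6e = 62
84 xor 46 = c2
5b xor 71 = 2a
ec xor ae = 42

79 12 38 8d eb 0e 99 62 c2 2a 42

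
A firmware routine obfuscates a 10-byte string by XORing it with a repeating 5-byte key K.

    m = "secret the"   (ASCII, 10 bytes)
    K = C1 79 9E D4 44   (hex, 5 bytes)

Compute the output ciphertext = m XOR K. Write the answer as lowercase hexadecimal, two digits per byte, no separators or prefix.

b21cfda621b559eabc21

The 5-byte key repeats, so the effective keystream is c1 79 9e d4 44 c1 79 9e d4 44.
byte 0: 73 xor c1 = b2
byte 1: 65 xor 79 = 1c
byte 2: 63 xor 9e = fd
byte 3: 72 xor d4 = a6
byte 4: 65 xor 44 = 21
byte 5: 74 xor c1 = b5
byte 6: 20 xor 79 = 59
byte 7: 74 xor 9e = ea
byte 8: 68 xor d4 = bc
byte 9: 65 xor 44 = 21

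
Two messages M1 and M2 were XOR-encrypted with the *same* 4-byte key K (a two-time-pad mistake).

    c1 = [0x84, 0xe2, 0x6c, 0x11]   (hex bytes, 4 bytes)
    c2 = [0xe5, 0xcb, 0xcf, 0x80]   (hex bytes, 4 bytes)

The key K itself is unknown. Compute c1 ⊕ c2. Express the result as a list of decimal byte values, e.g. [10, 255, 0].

c1 ⊕ c2 = (M1 ⊕ K) ⊕ (M2 ⊕ K) = M1 ⊕ M2 — the shared key cancels under XOR.
byte 0: 84 xor e5 = 61
byte 1: e2 xor cb = 29
byte 2: 6c xor cf = a3
byte 3: 11 xor 80 = 91

[97, 41, 163, 145]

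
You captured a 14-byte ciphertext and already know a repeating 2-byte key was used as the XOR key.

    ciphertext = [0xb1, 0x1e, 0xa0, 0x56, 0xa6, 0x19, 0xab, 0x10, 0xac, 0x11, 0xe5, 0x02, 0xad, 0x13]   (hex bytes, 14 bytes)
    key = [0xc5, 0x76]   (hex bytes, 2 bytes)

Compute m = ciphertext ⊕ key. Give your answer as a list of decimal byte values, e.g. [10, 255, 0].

[116, 104, 101, 32, 99, 111, 110, 102, 105, 103, 32, 116, 104, 101]

The 2-byte key repeats, so the effective keystream is c5 76 c5 76 c5 76 c5 76 c5 76 c5 76 c5 76.
byte 0: b1 xor c5 = 74
byte 1: 1e xor 76 = 68
byte 2: a0 xor c5 = 65
byte 3: 56 xor 76 = 20
byte 4: a6 xor c5 = 63
byte 5: 19 xor 76 = 6f
byte 6: ab xor c5 = 6e
byte 7: 10 xor 76 = 66
byte 8: ac xor c5 = 69
byte 9: 11 xor 76 = 67
byte 10: e5 xor c5 = 20
byte 11: 02 xor 76 = 74
byte 12: ad xor c5 = 68
byte 13: 13 xor 76 = 65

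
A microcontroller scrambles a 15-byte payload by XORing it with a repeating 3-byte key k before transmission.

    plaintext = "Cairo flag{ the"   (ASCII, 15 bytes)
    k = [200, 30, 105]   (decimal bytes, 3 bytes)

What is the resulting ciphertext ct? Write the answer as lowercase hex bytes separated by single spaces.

8b 7f 00 ba 71 49 ae 72 08 af 65 49 bc 76 0c

The 3-byte key repeats, so the effective keystream is c8 1e 69 c8 1e 69 c8 1e 69 c8 1e 69 c8 1e 69.
byte 0: 01000011 XOR 11001000 = 10001011
byte 1: 01100001 XOR 00011110 = 01111111
byte 2: 01101001 XOR 01101001 = 00000000
byte 3: 01110010 XOR 11001000 = 10111010
byte 4: 01101111 XOR 00011110 = 01110001
byte 5: 00100000 XOR 01101001 = 01001001
byte 6: 01100110 XOR 11001000 = 10101110
byte 7: 01101100 XOR 00011110 = 01110010
byte 8: 01100001 XOR 01101001 = 00001000
byte 9: 01100111 XOR 11001000 = 10101111
byte 10: 01111011 XOR 00011110 = 01100101
byte 11: 00100000 XOR 01101001 = 01001001
byte 12: 01110100 XOR 11001000 = 10111100
byte 13: 01101000 XOR 00011110 = 01110110
byte 14: 01100101 XOR 01101001 = 00001100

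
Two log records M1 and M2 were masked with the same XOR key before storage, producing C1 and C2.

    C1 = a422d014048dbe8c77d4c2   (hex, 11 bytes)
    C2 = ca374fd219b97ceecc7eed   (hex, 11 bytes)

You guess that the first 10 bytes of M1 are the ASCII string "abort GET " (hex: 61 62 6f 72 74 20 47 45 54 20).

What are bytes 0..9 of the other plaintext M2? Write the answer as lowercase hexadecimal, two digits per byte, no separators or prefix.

0f77f0b469148527ef8a

First, C1 ⊕ C2 = (M1 ⊕ K) ⊕ (M2 ⊕ K) = M1 ⊕ M2, so the key drops out. Then M2 = (M1 ⊕ M2) ⊕ M1 over the first 10 bytes.
byte 0: (a4 xor ca) xor 61 = 6e xor 61 = 0f
byte 1: (22 xor 37) xor 62 = 15 xor 62 = 77
byte 2: (d0 xor 4f) xor 6f = 9f xor 6f = f0
byte 3: (14 xor d2) xor 72 = c6 xor 72 = b4
byte 4: (04 xor 19) xor 74 = 1d xor 74 = 69
byte 5: (8d xor b9) xor 20 = 34 xor 20 = 14
byte 6: (be xor 7c) xor 47 = c2 xor 47 = 85
byte 7: (8c xor ee) xor 45 = 62 xor 45 = 27
byte 8: (77 xor cc) xor 54 = bb xor 54 = ef
byte 9: (d4 xor 7e) xor 20 = aa xor 20 = 8a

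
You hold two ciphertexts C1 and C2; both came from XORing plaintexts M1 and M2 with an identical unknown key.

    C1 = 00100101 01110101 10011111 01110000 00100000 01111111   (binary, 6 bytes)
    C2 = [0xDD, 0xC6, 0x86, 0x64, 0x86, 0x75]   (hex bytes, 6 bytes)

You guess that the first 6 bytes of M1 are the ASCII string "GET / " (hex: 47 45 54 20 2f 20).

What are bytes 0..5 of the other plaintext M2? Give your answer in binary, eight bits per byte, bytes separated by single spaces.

First, C1 ⊕ C2 = (M1 ⊕ K) ⊕ (M2 ⊕ K) = M1 ⊕ M2, so the key drops out. Then M2 = (M1 ⊕ M2) ⊕ M1 over the first 6 bytes.
byte 0: (25 ^ dd) ^ 47 = f8 ^ 47 = bf
byte 1: (75 ^ c6) ^ 45 = b3 ^ 45 = f6
byte 2: (9f ^ 86) ^ 54 = 19 ^ 54 = 4d
byte 3: (70 ^ 64) ^ 20 = 14 ^ 20 = 34
byte 4: (20 ^ 86) ^ 2f = a6 ^ 2f = 89
byte 5: (7f ^ 75) ^ 20 = 0a ^ 20 = 2a

10111111 11110110 01001101 00110100 10001001 00101010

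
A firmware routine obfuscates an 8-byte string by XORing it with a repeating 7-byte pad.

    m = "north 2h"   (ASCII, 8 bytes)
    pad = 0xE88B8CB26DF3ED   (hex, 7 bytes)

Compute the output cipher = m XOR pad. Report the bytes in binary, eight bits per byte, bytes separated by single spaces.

10000110 11100100 11111110 11000110 00000101 11010011 11011111 10000000

The 7-byte key repeats, so the effective keystream is e8 8b 8c b2 6d f3 ed e8.
byte 0: 110 XOR 232 = 134
byte 1: 111 XOR 139 = 228
byte 2: 114 XOR 140 = 254
byte 3: 116 XOR 178 = 198
byte 4: 104 XOR 109 =   5
byte 5:  32 XOR 243 = 211
byte 6:  50 XOR 237 = 223
byte 7: 104 XOR 232 = 128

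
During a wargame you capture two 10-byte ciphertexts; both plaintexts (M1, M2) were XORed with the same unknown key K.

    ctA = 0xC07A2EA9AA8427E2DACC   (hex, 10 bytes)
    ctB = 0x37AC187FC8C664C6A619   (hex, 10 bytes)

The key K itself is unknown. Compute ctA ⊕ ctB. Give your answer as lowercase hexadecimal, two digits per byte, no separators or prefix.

ctA ⊕ ctB = (M1 ⊕ K) ⊕ (M2 ⊕ K) = M1 ⊕ M2 — the shared key cancels under XOR.
byte 0: c0 xor 37 = f7
byte 1: 7a xor ac = d6
byte 2: 2e xor 18 = 36
byte 3: a9 xor 7f = d6
byte 4: aa xor c8 = 62
byte 5: 84 xor c6 = 42
byte 6: 27 xor 64 = 43
byte 7: e2 xor c6 = 24
byte 8: da xor a6 = 7c
byte 9: cc xor 19 = d5

f7d636d6624243247cd5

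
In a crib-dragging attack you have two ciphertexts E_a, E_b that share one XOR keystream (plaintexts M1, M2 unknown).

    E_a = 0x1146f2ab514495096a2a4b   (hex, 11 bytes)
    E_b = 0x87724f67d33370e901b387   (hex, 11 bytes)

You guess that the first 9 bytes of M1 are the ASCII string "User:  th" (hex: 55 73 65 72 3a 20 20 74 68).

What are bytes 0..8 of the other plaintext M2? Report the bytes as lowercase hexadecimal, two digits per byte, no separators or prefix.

First, E_a ⊕ E_b = (M1 ⊕ K) ⊕ (M2 ⊕ K) = M1 ⊕ M2, so the key drops out. Then M2 = (M1 ⊕ M2) ⊕ M1 over the first 9 bytes.
byte 0: (11 xor 87) xor 55 = 96 xor 55 = c3
byte 1: (46 xor 72) xor 73 = 34 xor 73 = 47
byte 2: (f2 xor 4f) xor 65 = bd xor 65 = d8
byte 3: (ab xor 67) xor 72 = cc xor 72 = be
byte 4: (51 xor d3) xor 3a = 82 xor 3a = b8
byte 5: (44 xor 33) xor 20 = 77 xor 20 = 57
byte 6: (95 xor 70) xor 20 = e5 xor 20 = c5
byte 7: (09 xor e9) xor 74 = e0 xor 74 = 94
byte 8: (6a xor 01) xor 68 = 6b xor 68 = 03

c347d8beb857c59403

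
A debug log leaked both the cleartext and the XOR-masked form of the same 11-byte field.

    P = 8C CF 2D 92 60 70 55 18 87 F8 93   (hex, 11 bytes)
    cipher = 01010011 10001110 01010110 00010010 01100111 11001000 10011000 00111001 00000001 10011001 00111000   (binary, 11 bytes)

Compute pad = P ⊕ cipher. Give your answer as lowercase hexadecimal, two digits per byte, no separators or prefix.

Since cipher = P ⊕ pad, XORing both sides with P gives pad = P ⊕ cipher.
byte 0: 8c XOR 53 = df
byte 1: cf XOR 8e = 41
byte 2: 2d XOR 56 = 7b
byte 3: 92 XOR 12 = 80
byte 4: 60 XOR 67 = 07
byte 5: 70 XOR c8 = b8
byte 6: 55 XOR 98 = cd
byte 7: 18 XOR 39 = 21
byte 8: 87 XOR 01 = 86
byte 9: f8 XOR 99 = 61
byte 10: 93 XOR 38 = ab

df417b8007b8cd218661ab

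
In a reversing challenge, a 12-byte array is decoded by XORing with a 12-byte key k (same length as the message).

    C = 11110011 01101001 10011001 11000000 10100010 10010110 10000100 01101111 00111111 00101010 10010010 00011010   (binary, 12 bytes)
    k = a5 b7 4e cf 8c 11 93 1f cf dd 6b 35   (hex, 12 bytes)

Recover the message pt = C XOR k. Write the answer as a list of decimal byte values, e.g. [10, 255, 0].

[86, 222, 215, 15, 46, 135, 23, 112, 240, 247, 249, 47]

f3 XOR a5 = 56
69 XOR b7 = de
99 XOR 4e = d7
c0 XOR cf = 0f
a2 XOR 8c = 2e
96 XOR 11 = 87
84 XOR 93 = 17
6f XOR 1f = 70
3f XOR cf = f0
2a XOR dd = f7
92 XOR 6b = f9
1a XOR 35 = 2f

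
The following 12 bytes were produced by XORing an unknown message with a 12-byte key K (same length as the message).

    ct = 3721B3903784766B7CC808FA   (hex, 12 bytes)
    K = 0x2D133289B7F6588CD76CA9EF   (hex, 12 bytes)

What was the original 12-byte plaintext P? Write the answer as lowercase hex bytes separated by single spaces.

1a 32 81 19 80 72 2e e7 ab a4 a1 15

37 XOR 2d = 1a
21 XOR 13 = 32
b3 XOR 32 = 81
90 XOR 89 = 19
37 XOR b7 = 80
84 XOR f6 = 72
76 XOR 58 = 2e
6b XOR 8c = e7
7c XOR d7 = ab
c8 XOR 6c = a4
08 XOR a9 = a1
fa XOR ef = 15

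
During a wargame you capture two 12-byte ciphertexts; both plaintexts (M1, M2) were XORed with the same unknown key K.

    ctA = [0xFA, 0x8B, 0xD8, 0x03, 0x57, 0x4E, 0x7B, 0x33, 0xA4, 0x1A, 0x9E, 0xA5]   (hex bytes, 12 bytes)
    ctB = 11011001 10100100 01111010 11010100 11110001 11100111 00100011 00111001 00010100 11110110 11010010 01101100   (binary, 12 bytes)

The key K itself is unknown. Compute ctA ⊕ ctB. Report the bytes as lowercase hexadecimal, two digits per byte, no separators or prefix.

232fa2d7a6a9580ab0ec4cc9

ctA ⊕ ctB = (M1 ⊕ K) ⊕ (M2 ⊕ K) = M1 ⊕ M2 — the shared key cancels under XOR.
byte 0: 11111010 XOR 11011001 = 00100011
byte 1: 10001011 XOR 10100100 = 00101111
byte 2: 11011000 XOR 01111010 = 10100010
byte 3: 00000011 XOR 11010100 = 11010111
byte 4: 01010111 XOR 11110001 = 10100110
byte 5: 01001110 XOR 11100111 = 10101001
byte 6: 01111011 XOR 00100011 = 01011000
byte 7: 00110011 XOR 00111001 = 00001010
byte 8: 10100100 XOR 00010100 = 10110000
byte 9: 00011010 XOR 11110110 = 11101100
byte 10: 10011110 XOR 11010010 = 01001100
byte 11: 10100101 XOR 01101100 = 11001001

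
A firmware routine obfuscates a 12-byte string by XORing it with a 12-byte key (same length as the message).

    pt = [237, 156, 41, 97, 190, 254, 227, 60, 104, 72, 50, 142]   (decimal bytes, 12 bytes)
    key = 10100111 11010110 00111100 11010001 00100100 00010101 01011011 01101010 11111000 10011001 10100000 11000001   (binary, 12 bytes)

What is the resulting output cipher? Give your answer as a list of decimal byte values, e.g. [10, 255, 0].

XOR is its own inverse, so applying the key byte-wise gives the result directly.
byte 0: ed ⊕ a7 = 4a
byte 1: 9c ⊕ d6 = 4a
byte 2: 29 ⊕ 3c = 15
byte 3: 61 ⊕ d1 = b0
byte 4: be ⊕ 24 = 9a
byte 5: fe ⊕ 15 = eb
byte 6: e3 ⊕ 5b = b8
byte 7: 3c ⊕ 6a = 56
byte 8: 68 ⊕ f8 = 90
byte 9: 48 ⊕ 99 = d1
byte 10: 32 ⊕ a0 = 92
byte 11: 8e ⊕ c1 = 4f

[74, 74, 21, 176, 154, 235, 184, 86, 144, 209, 146, 79]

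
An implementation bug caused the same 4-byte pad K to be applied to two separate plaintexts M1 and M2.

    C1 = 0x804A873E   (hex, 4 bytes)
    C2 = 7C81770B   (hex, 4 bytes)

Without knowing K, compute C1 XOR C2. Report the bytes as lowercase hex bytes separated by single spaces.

fc cb f0 35

C1 ⊕ C2 = (M1 ⊕ K) ⊕ (M2 ⊕ K) = M1 ⊕ M2 — the shared key cancels under XOR.
10000000 ^ 01111100 = 11111100
01001010 ^ 10000001 = 11001011
10000111 ^ 01110111 = 11110000
00111110 ^ 00001011 = 00110101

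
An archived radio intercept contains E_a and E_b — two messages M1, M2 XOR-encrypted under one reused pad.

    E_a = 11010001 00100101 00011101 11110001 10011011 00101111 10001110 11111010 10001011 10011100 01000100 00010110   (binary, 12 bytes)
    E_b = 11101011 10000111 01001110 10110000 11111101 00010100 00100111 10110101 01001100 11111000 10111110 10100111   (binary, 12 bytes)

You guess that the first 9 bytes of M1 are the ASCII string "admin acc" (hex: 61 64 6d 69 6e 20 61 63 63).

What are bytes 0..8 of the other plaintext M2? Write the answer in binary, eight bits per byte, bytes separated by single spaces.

01011011 11000110 00111110 00101000 00001000 00011011 11001000 00101100 10100100

First, E_a ⊕ E_b = (M1 ⊕ K) ⊕ (M2 ⊕ K) = M1 ⊕ M2, so the key drops out. Then M2 = (M1 ⊕ M2) ⊕ M1 over the first 9 bytes.
byte 0: (d1 ^ eb) ^ 61 = 3a ^ 61 = 5b
byte 1: (25 ^ 87) ^ 64 = a2 ^ 64 = c6
byte 2: (1d ^ 4e) ^ 6d = 53 ^ 6d = 3e
byte 3: (f1 ^ b0) ^ 69 = 41 ^ 69 = 28
byte 4: (9b ^ fd) ^ 6e = 66 ^ 6e = 08
byte 5: (2f ^ 14) ^ 20 = 3b ^ 20 = 1b
byte 6: (8e ^ 27) ^ 61 = a9 ^ 61 = c8
byte 7: (fa ^ b5) ^ 63 = 4f ^ 63 = 2c
byte 8: (8b ^ 4c) ^ 63 = c7 ^ 63 = a4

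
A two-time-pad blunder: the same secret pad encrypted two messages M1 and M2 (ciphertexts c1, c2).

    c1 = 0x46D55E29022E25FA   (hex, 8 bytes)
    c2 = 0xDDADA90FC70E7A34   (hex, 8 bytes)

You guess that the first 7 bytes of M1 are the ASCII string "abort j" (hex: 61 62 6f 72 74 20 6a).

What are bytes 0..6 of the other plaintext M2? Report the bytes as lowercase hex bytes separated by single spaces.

fa 1a 98 54 b1 00 35

First, c1 ⊕ c2 = (M1 ⊕ K) ⊕ (M2 ⊕ K) = M1 ⊕ M2, so the key drops out. Then M2 = (M1 ⊕ M2) ⊕ M1 over the first 7 bytes.
byte 0: (46 xor dd) xor 61 = 9b xor 61 = fa
byte 1: (d5 xor ad) xor 62 = 78 xor 62 = 1a
byte 2: (5e xor a9) xor 6f = f7 xor 6f = 98
byte 3: (29 xor 0f) xor 72 = 26 xor 72 = 54
byte 4: (02 xor c7) xor 74 = c5 xor 74 = b1
byte 5: (2e xor 0e) xor 20 = 20 xor 20 = 00
byte 6: (25 xor 7a) xor 6a = 5f xor 6a = 35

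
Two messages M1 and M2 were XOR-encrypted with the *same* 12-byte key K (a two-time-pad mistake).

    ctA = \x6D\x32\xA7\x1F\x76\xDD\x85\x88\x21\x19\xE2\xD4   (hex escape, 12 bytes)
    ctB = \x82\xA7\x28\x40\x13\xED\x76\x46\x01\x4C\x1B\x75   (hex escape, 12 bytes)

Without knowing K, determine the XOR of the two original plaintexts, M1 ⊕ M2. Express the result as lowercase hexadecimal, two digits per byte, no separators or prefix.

ctA ⊕ ctB = (M1 ⊕ K) ⊕ (M2 ⊕ K) = M1 ⊕ M2 — the shared key cancels under XOR.
byte 0: 01101101 XOR 10000010 = 11101111
byte 1: 00110010 XOR 10100111 = 10010101
byte 2: 10100111 XOR 00101000 = 10001111
byte 3: 00011111 XOR 01000000 = 01011111
byte 4: 01110110 XOR 00010011 = 01100101
byte 5: 11011101 XOR 11101101 = 00110000
byte 6: 10000101 XOR 01110110 = 11110011
byte 7: 10001000 XOR 01000110 = 11001110
byte 8: 00100001 XOR 00000001 = 00100000
byte 9: 00011001 XOR 01001100 = 01010101
byte 10: 11100010 XOR 00011011 = 11111001
byte 11: 11010100 XOR 01110101 = 10100001

ef958f5f6530f3ce2055f9a1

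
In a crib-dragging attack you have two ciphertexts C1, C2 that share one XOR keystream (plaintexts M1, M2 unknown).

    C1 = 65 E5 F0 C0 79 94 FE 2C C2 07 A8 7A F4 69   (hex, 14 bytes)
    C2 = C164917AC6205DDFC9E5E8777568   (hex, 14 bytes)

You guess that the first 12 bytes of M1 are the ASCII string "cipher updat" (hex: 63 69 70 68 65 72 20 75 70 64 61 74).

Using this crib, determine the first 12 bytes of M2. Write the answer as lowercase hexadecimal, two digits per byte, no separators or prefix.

c7e811d2dac683867b862179

First, C1 ⊕ C2 = (M1 ⊕ K) ⊕ (M2 ⊕ K) = M1 ⊕ M2, so the key drops out. Then M2 = (M1 ⊕ M2) ⊕ M1 over the first 12 bytes.
byte 0: (65 ⊕ c1) ⊕ 63 = a4 ⊕ 63 = c7
byte 1: (e5 ⊕ 64) ⊕ 69 = 81 ⊕ 69 = e8
byte 2: (f0 ⊕ 91) ⊕ 70 = 61 ⊕ 70 = 11
byte 3: (c0 ⊕ 7a) ⊕ 68 = ba ⊕ 68 = d2
byte 4: (79 ⊕ c6) ⊕ 65 = bf ⊕ 65 = da
byte 5: (94 ⊕ 20) ⊕ 72 = b4 ⊕ 72 = c6
byte 6: (fe ⊕ 5d) ⊕ 20 = a3 ⊕ 20 = 83
byte 7: (2c ⊕ df) ⊕ 75 = f3 ⊕ 75 = 86
byte 8: (c2 ⊕ c9) ⊕ 70 = 0b ⊕ 70 = 7b
byte 9: (07 ⊕ e5) ⊕ 64 = e2 ⊕ 64 = 86
byte 10: (a8 ⊕ e8) ⊕ 61 = 40 ⊕ 61 = 21
byte 11: (7a ⊕ 77) ⊕ 74 = 0d ⊕ 74 = 79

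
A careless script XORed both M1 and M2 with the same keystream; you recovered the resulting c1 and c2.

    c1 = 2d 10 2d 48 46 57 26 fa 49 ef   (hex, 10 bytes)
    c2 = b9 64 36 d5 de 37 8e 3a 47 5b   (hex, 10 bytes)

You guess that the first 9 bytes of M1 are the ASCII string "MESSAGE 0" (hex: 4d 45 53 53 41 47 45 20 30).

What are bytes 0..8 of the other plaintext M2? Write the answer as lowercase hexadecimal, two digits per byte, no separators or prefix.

d93148ced927ede03e

First, c1 ⊕ c2 = (M1 ⊕ K) ⊕ (M2 ⊕ K) = M1 ⊕ M2, so the key drops out. Then M2 = (M1 ⊕ M2) ⊕ M1 over the first 9 bytes.
byte 0: (2d ^ b9) ^ 4d = 94 ^ 4d = d9
byte 1: (10 ^ 64) ^ 45 = 74 ^ 45 = 31
byte 2: (2d ^ 36) ^ 53 = 1b ^ 53 = 48
byte 3: (48 ^ d5) ^ 53 = 9d ^ 53 = ce
byte 4: (46 ^ de) ^ 41 = 98 ^ 41 = d9
byte 5: (57 ^ 37) ^ 47 = 60 ^ 47 = 27
byte 6: (26 ^ 8e) ^ 45 = a8 ^ 45 = ed
byte 7: (fa ^ 3a) ^ 20 = c0 ^ 20 = e0
byte 8: (49 ^ 47) ^ 30 = 0e ^ 30 = 3e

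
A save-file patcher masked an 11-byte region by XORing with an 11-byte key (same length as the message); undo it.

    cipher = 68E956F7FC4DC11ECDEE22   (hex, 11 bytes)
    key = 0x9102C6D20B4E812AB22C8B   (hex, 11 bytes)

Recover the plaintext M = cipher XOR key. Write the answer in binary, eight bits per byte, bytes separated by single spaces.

104 ⊕ 145 = 249
233 ⊕   2 = 235
 86 ⊕ 198 = 144
247 ⊕ 210 =  37
252 ⊕  11 = 247
 77 ⊕  78 =   3
193 ⊕ 129 =  64
 30 ⊕  42 =  52
205 ⊕ 178 = 127
238 ⊕  44 = 194
 34 ⊕ 139 = 169

11111001 11101011 10010000 00100101 11110111 00000011 01000000 00110100 01111111 11000010 10101001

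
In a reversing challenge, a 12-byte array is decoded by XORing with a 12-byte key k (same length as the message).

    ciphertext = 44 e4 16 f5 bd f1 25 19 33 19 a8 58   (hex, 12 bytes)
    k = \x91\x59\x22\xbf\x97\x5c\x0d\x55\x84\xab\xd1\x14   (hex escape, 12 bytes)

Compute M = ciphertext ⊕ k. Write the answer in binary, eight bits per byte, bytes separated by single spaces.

byte 0:  68 XOR 145 = 213
byte 1: 228 XOR  89 = 189
byte 2:  22 XOR  34 =  52
byte 3: 245 XOR 191 =  74
byte 4: 189 XOR 151 =  42
byte 5: 241 XOR  92 = 173
byte 6:  37 XOR  13 =  40
byte 7:  25 XOR  85 =  76
byte 8:  51 XOR 132 = 183
byte 9:  25 XOR 171 = 178
byte 10: 168 XOR 209 = 121
byte 11:  88 XOR  20 =  76

11010101 10111101 00110100 01001010 00101010 10101101 00101000 01001100 10110111 10110010 01111001 01001100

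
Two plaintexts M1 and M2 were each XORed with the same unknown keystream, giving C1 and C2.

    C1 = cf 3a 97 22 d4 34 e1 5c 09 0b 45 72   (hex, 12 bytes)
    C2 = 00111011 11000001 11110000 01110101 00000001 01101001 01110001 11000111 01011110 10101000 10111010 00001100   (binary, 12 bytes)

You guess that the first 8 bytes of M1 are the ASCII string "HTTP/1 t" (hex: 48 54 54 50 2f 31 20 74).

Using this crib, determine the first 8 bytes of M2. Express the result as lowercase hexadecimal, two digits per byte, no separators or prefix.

First, C1 ⊕ C2 = (M1 ⊕ K) ⊕ (M2 ⊕ K) = M1 ⊕ M2, so the key drops out. Then M2 = (M1 ⊕ M2) ⊕ M1 over the first 8 bytes.
byte 0: (cf ⊕ 3b) ⊕ 48 = f4 ⊕ 48 = bc
byte 1: (3a ⊕ c1) ⊕ 54 = fb ⊕ 54 = af
byte 2: (97 ⊕ f0) ⊕ 54 = 67 ⊕ 54 = 33
byte 3: (22 ⊕ 75) ⊕ 50 = 57 ⊕ 50 = 07
byte 4: (d4 ⊕ 01) ⊕ 2f = d5 ⊕ 2f = fa
byte 5: (34 ⊕ 69) ⊕ 31 = 5d ⊕ 31 = 6c
byte 6: (e1 ⊕ 71) ⊕ 20 = 90 ⊕ 20 = b0
byte 7: (5c ⊕ c7) ⊕ 74 = 9b ⊕ 74 = ef

bcaf3307fa6cb0ef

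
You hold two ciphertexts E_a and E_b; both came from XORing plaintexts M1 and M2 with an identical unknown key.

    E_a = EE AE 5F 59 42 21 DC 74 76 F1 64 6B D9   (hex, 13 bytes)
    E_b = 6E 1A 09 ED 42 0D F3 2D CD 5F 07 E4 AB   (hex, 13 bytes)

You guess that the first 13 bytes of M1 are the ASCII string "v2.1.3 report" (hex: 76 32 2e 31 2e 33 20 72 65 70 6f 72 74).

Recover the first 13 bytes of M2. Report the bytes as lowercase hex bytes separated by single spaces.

f6 86 78 85 2e 1f 0f 2b de de 0c fd 06

First, E_a ⊕ E_b = (M1 ⊕ K) ⊕ (M2 ⊕ K) = M1 ⊕ M2, so the key drops out. Then M2 = (M1 ⊕ M2) ⊕ M1 over the first 13 bytes.
byte 0: (ee ⊕ 6e) ⊕ 76 = 80 ⊕ 76 = f6
byte 1: (ae ⊕ 1a) ⊕ 32 = b4 ⊕ 32 = 86
byte 2: (5f ⊕ 09) ⊕ 2e = 56 ⊕ 2e = 78
byte 3: (59 ⊕ ed) ⊕ 31 = b4 ⊕ 31 = 85
byte 4: (42 ⊕ 42) ⊕ 2e = 00 ⊕ 2e = 2e
byte 5: (21 ⊕ 0d) ⊕ 33 = 2c ⊕ 33 = 1f
byte 6: (dc ⊕ f3) ⊕ 20 = 2f ⊕ 20 = 0f
byte 7: (74 ⊕ 2d) ⊕ 72 = 59 ⊕ 72 = 2b
byte 8: (76 ⊕ cd) ⊕ 65 = bb ⊕ 65 = de
byte 9: (f1 ⊕ 5f) ⊕ 70 = ae ⊕ 70 = de
byte 10: (64 ⊕ 07) ⊕ 6f = 63 ⊕ 6f = 0c
byte 11: (6b ⊕ e4) ⊕ 72 = 8f ⊕ 72 = fd
byte 12: (d9 ⊕ ab) ⊕ 74 = 72 ⊕ 74 = 06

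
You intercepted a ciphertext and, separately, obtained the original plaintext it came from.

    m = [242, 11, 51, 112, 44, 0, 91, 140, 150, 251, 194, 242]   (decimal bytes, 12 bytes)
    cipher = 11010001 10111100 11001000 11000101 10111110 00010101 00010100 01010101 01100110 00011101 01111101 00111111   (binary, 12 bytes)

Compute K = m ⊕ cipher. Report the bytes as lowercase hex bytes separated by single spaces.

23 b7 fb b5 92 15 4f d9 f0 e6 bf cd

Since cipher = m ⊕ K, XORing both sides with m gives K = m ⊕ cipher.
byte 0: 242 ^ 209 =  35
byte 1:  11 ^ 188 = 183
byte 2:  51 ^ 200 = 251
byte 3: 112 ^ 197 = 181
byte 4:  44 ^ 190 = 146
byte 5:   0 ^  21 =  21
byte 6:  91 ^  20 =  79
byte 7: 140 ^  85 = 217
byte 8: 150 ^ 102 = 240
byte 9: 251 ^  29 = 230
byte 10: 194 ^ 125 = 191
byte 11: 242 ^  63 = 205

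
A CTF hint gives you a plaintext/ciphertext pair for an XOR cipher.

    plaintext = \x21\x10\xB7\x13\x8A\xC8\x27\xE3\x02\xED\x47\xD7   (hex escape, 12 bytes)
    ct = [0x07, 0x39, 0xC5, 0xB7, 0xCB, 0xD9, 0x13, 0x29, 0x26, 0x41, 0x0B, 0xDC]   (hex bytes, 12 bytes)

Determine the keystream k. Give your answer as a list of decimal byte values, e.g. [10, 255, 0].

Since ct = plaintext ⊕ k, XORing both sides with plaintext gives k = plaintext ⊕ ct.
21 ^ 07 = 26
10 ^ 39 = 29
b7 ^ c5 = 72
13 ^ b7 = a4
8a ^ cb = 41
c8 ^ d9 = 11
27 ^ 13 = 34
e3 ^ 29 = ca
02 ^ 26 = 24
ed ^ 41 = ac
47 ^ 0b = 4c
d7 ^ dc = 0b

[38, 41, 114, 164, 65, 17, 52, 202, 36, 172, 76, 11]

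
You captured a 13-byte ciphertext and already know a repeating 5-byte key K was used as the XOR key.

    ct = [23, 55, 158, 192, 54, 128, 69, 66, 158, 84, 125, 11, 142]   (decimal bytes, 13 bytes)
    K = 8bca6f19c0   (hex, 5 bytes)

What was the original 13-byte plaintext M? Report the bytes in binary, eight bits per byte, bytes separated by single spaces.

10011100 11111101 11110001 11011001 11110110 00001011 10001111 00101101 10000111 10010100 11110110 11000001 11100001

The 5-byte key repeats, so the effective keystream is 8b ca 6f 19 c0 8b ca 6f 19 c0 8b ca 6f.
byte 0: 17 xor 8b = 9c
byte 1: 37 xor ca = fd
byte 2: 9e xor 6f = f1
byte 3: c0 xor 19 = d9
byte 4: 36 xor c0 = f6
byte 5: 80 xor 8b = 0b
byte 6: 45 xor ca = 8f
byte 7: 42 xor 6f = 2d
byte 8: 9e xor 19 = 87
byte 9: 54 xor c0 = 94
byte 10: 7d xor 8b = f6
byte 11: 0b xor ca = c1
byte 12: 8e xor 6f = e1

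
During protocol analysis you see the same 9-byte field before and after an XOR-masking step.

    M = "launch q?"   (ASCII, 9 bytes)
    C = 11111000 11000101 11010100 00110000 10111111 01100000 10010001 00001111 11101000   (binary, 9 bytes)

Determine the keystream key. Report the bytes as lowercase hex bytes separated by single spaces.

94 a4 a1 5e dc 08 b1 7e d7

Since C = M ⊕ key, XORing both sides with M gives key = M ⊕ C.
6c ^ f8 = 94
61 ^ c5 = a4
75 ^ d4 = a1
6e ^ 30 = 5e
63 ^ bf = dc
68 ^ 60 = 08
20 ^ 91 = b1
71 ^ 0f = 7e
3f ^ e8 = d7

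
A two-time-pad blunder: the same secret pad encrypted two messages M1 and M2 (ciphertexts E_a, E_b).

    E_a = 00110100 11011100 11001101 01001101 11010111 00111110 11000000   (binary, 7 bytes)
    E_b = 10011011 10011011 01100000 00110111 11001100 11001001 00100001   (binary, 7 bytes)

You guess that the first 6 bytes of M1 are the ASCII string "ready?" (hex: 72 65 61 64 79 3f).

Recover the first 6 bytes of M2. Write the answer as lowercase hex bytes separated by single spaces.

dd 22 cc 1e 62 c8

First, E_a ⊕ E_b = (M1 ⊕ K) ⊕ (M2 ⊕ K) = M1 ⊕ M2, so the key drops out. Then M2 = (M1 ⊕ M2) ⊕ M1 over the first 6 bytes.
byte 0: (34 ⊕ 9b) ⊕ 72 = af ⊕ 72 = dd
byte 1: (dc ⊕ 9b) ⊕ 65 = 47 ⊕ 65 = 22
byte 2: (cd ⊕ 60) ⊕ 61 = ad ⊕ 61 = cc
byte 3: (4d ⊕ 37) ⊕ 64 = 7a ⊕ 64 = 1e
byte 4: (d7 ⊕ cc) ⊕ 79 = 1b ⊕ 79 = 62
byte 5: (3e ⊕ c9) ⊕ 3f = f7 ⊕ 3f = c8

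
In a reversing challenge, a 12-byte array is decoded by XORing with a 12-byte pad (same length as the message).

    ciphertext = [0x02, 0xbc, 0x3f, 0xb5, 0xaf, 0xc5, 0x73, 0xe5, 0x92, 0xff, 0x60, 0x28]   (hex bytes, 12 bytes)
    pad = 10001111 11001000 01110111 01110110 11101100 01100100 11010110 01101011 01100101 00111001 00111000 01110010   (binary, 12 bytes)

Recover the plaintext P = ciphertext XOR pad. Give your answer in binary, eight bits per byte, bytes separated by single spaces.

10001101 01110100 01001000 11000011 01000011 10100001 10100101 10001110 11110111 11000110 01011000 01011010

  2 XOR 143 = 141
188 XOR 200 = 116
 63 XOR 119 =  72
181 XOR 118 = 195
175 XOR 236 =  67
197 XOR 100 = 161
115 XOR 214 = 165
229 XOR 107 = 142
146 XOR 101 = 247
255 XOR  57 = 198
 96 XOR  56 =  88
 40 XOR 114 =  90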